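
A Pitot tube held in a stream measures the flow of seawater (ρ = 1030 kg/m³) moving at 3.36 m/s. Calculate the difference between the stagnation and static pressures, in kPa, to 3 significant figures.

At the stagnation point the flow is brought to rest, so Bernoulli gives P_stag − P_static = ½ρv².
ΔP = ½·1030·3.36² = 5810 Pa.

ΔP ≈ 5.81 kPa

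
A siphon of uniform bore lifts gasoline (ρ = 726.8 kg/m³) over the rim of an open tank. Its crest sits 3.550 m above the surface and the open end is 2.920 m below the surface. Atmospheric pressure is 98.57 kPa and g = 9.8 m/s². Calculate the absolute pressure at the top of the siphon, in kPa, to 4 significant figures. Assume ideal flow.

P_top ≈ 52.49 kPa

The outlet speed comes from Torricelli: v = √(2g·2.920) = 7.565 m/s.
The bore is uniform, so the speed at the crest is the same v. Bernoulli surface→crest: P_atm = P_top + ½ρv² + ρg·h_top.
P_top = 98570 − ½·726.8·7.565² − 726.8·9.8·3.550 = 52490 Pa.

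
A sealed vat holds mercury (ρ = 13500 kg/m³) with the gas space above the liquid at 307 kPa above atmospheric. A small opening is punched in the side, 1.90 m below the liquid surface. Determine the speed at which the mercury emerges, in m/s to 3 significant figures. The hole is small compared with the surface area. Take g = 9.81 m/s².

v = 9.10 m/s

Take point 1 at the surface (v₁ ≈ 0) and point 2 at the hole (at atmospheric pressure). Bernoulli: P₁ + ρg h = P_atm + ½ρv₂².
With P₁ − P_atm = 307000 Pa, v₂ = √(2gh + 2ΔP/ρ) = √(2·9.81·1.90 + 2·307000/13500) = 9.10 m/s.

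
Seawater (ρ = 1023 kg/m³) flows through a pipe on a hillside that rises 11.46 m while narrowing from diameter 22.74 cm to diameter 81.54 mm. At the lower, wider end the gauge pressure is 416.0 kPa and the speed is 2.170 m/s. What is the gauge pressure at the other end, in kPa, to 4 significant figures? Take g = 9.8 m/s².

The volume flow rate is constant, so v₂ = (A₁/A₂)v₁ = (406.1/52.22)·2.170 = 16.88 m/s.
Energy conservation along the streamline gives P₂ = P₁ − ½ρ(v₂² − v₁²) − ρg(h₂ − h₁).
P₂ = 416000 + ½·1023·(2.170² − 16.88²) − 1023·9.8·(+11.46) = 416000 + (-143300) − (114900) = 157800 Pa.

P₂ ≈ 157.8 kPa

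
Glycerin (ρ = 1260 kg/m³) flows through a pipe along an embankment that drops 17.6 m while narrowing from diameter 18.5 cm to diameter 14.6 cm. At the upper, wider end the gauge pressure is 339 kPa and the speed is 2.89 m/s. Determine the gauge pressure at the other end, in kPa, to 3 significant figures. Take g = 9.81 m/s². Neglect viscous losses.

By continuity, v₂ = v₁·A₁/A₂ = 2.89·(269/167) = 4.64 m/s.
Applying Bernoulli between the two ends and solving for P₂: P₂ = P₁ + ½ρ(v₁² − v₂²) − ρgΔh.
P₂ = 339000 + ½·1260·(2.89² − 4.64²) − 1260·9.81·(−17.6) = 339000 + (-8300) − (-218000) = 548000 Pa.

P₂ = 548 kPa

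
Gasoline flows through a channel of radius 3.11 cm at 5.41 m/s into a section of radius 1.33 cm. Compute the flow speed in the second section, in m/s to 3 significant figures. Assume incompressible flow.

The volume flow rate is constant, so v₂ = (A₁/A₂)v₁ = (30.4/5.56)·5.41 = 29.6 m/s.

v₂ = 29.6 m/s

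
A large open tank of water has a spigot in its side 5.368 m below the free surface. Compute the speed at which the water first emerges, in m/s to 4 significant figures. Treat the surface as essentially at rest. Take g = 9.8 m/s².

The surface is effectively still and both ends are open, so ½v² = gh and v = √(2·9.8·5.368) = 10.26 m/s.

v ≈ 10.26 m/s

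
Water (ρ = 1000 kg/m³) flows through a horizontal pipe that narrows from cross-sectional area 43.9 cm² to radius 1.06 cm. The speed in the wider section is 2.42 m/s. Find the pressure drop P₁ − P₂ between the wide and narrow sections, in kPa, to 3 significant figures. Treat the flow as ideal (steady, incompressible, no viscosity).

450 kPa

Continuity gives A₁v₁ = A₂v₂, so v₂ = (43.9 cm²)/(3.53 cm²) × 2.42 m/s = 30.1 m/s.
Along the horizontal streamline, P + ½ρv² is constant.
P₁ − P₂ = ½·1000·(30.1² − 2.42²) = ½·1000·900 = 450000 Pa.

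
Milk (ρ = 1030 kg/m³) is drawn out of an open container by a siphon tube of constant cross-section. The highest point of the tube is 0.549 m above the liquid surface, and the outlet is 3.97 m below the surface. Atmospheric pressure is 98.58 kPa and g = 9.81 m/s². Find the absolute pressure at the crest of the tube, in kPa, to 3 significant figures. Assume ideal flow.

Bernoulli surface→outlet gives ½v² = g·h_out, so v = √(2·9.81·3.97) = 8.83 m/s.
Continuity keeps v the same throughout the tube; from surface to crest, P_atm + 0 = P_top + ½ρv² + ρg·h_top.
P_top = 98580 − ½·1030·8.83² − 1030·9.81·0.549 = 52900 Pa.

P_top = 52.9 kPa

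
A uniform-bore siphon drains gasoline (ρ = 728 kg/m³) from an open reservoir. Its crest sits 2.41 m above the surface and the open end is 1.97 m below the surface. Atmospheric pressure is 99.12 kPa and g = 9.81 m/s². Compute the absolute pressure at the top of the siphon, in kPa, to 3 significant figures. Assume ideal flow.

From the surface to the outlet (both open to atmosphere, surface at rest): v = √(2g·h_out) = √(2·9.81·1.97) = 6.22 m/s.
The bore is uniform, so the speed at the crest is the same v. Bernoulli surface→crest: P_atm = P_top + ½ρv² + ρg·h_top.
P_top = 99120 − ½·728·6.22² − 728·9.81·2.41 = 67800 Pa.

P_top ≈ 67.8 kPa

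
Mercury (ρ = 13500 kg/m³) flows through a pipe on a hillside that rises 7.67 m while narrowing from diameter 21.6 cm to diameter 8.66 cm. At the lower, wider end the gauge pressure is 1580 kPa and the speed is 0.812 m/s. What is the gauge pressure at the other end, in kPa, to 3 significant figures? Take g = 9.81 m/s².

The volume flow rate is constant, so v₂ = (A₁/A₂)v₁ = (366/58.9)·0.812 = 5.05 m/s.
Applying Bernoulli between the two ends and solving for P₂: P₂ = P₁ + ½ρ(v₁² − v₂²) − ρgΔh.
P₂ = 1580000 + ½·13500·(0.812² − 5.05²) − 13500·9.81·(+7.67) = 1580000 + (-168000) − (1020000) = 396000 Pa.

P₂ ≈ 396 kPa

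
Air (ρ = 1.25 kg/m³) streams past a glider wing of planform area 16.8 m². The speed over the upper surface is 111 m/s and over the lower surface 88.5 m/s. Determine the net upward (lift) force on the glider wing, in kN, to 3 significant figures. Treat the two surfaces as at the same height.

47.1 kN

With equal heights on the two surfaces, Bernoulli gives P_lower − P_upper = ½ρ(v_upper² − v_lower²).
ΔP = ½·1.25·(111² − 88.5²) = 2810 Pa.
Lift = ΔP · A = 2810 × 16.8 = 47100 N.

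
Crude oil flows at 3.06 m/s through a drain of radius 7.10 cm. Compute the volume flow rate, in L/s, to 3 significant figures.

Q = A·v = 0.0158 m² × 3.06 m/s = 0.0485 m³/s.
Converting: 0.0485 m³/s × 1000 = 48.5 L/s.

48.5 L/s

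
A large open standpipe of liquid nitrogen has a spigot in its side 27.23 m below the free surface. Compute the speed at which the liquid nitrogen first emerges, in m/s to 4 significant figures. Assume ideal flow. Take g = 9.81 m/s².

v = 23.11 m/s

With the surface at rest and both surface and jet at atmospheric pressure, Bernoulli gives ρg h = ½ρv², so v = √(2gh) = √(2·9.81·27.23) = 23.11 m/s.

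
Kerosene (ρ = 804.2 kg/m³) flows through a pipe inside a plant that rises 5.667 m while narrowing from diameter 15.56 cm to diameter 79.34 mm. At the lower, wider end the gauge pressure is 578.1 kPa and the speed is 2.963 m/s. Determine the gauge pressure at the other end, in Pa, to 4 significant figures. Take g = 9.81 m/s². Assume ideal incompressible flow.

Mass conservation (A₁v₁ = A₂v₂) gives v₂ = 2.963 × 190.2/49.44 = 11.40 m/s.
Bernoulli: P₁ + ½ρv₁² + ρg h₁ = P₂ + ½ρv₂² + ρg h₂, so P₂ = P₁ + ½ρ(v₁² − v₂²) − ρg(h₂ − h₁).
P₂ = 578100 + ½·804.2·(2.963² − 11.40²) − 804.2·9.81·(+5.667) = 578100 + (-48690) − (44710) = 484700 Pa.

484700 Pa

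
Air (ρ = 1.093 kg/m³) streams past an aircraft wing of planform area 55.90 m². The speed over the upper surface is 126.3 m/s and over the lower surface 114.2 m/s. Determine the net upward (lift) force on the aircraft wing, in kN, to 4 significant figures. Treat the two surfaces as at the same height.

With equal heights on the two surfaces, Bernoulli gives P_lower − P_upper = ½ρ(v_upper² − v_lower²).
ΔP = ½·1.093·(126.3² − 114.2²) = 1590 Pa.
Lift = ΔP · A = 1590 × 55.90 = 88900 N.

F ≈ 88.90 kN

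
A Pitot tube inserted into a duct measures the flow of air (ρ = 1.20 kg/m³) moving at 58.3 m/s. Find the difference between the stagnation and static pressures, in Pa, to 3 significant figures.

ΔP ≈ 2040 Pa

Bernoulli between the free stream and the stagnation point: ½ρv² = P_stag − P_static.
ΔP = ½·1.20·58.3² = 2040 Pa.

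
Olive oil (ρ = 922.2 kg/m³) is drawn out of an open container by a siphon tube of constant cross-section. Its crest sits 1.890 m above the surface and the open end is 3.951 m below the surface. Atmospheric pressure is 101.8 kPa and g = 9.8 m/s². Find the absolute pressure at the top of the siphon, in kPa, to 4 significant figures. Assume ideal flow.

Bernoulli surface→outlet gives ½v² = g·h_out, so v = √(2·9.8·3.951) = 8.800 m/s.
The bore is uniform, so the speed at the crest is the same v. Bernoulli surface→crest: P_atm = P_top + ½ρv² + ρg·h_top.
P_top = 101800 − ½·922.2·8.800² − 922.2·9.8·1.890 = 49010 Pa.

P_top = 49.01 kPa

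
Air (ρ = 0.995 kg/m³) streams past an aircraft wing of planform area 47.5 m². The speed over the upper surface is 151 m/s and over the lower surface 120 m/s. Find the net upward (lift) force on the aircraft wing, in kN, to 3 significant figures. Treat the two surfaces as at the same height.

With equal heights on the two surfaces, Bernoulli gives P_lower − P_upper = ½ρ(v_upper² − v_lower²).
ΔP = ½·0.995·(151² − 120²) = 4180 Pa.
Lift = ΔP · A = 4180 × 47.5 = 199000 N.

F ≈ 199 kN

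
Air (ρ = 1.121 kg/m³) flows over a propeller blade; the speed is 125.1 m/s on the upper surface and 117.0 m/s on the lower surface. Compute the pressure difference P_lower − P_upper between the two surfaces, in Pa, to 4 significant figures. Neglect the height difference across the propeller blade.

The pressure is lower where the speed is higher: ΔP = ½ρ(v_up² − v_low²).
ΔP = ½·1.121·(125.1² − 117.0²) = 1099 Pa.

ΔP = 1099 Pa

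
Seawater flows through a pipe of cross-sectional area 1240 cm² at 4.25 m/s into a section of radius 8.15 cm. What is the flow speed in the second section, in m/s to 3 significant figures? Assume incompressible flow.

By continuity, v₂ = v₁·A₁/A₂ = 4.25·(1240/209) = 25.3 m/s.

25.3 m/s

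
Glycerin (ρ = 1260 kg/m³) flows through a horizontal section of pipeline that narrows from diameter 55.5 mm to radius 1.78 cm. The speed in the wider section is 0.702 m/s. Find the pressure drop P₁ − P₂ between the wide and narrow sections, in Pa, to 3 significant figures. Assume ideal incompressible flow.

ΔP = 1520 Pa

The volume flow rate is constant, so v₂ = (A₁/A₂)v₁ = (24.2/9.95)·0.702 = 1.71 m/s.
Along the horizontal streamline, P + ½ρv² is constant.
P₁ − P₂ = ½·1260·(1.71² − 0.702²) = ½·1260·2.42 = 1520 Pa.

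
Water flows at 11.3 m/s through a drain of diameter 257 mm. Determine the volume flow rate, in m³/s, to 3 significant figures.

Q = 0.586 m³/s

Q = A·v = 0.0519 m² × 11.3 m/s = 0.586 m³/s.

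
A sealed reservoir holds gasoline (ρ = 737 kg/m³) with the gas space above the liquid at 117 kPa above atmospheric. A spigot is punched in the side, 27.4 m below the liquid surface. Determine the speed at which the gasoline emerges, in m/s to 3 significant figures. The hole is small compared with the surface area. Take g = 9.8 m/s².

v ≈ 29.2 m/s

Take point 1 at the surface (v₁ ≈ 0) and point 2 at the hole (at atmospheric pressure). Bernoulli: P₁ + ρg h = P_atm + ½ρv₂².
With P₁ − P_atm = 117000 Pa, v₂ = √(2gh + 2ΔP/ρ) = √(2·9.8·27.4 + 2·117000/737) = 29.2 m/s.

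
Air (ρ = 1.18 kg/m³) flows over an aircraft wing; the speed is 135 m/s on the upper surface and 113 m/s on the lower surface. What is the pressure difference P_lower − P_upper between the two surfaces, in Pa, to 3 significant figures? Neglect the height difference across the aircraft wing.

ΔP = 3220 Pa

The pressure is lower where the speed is higher: ΔP = ½ρ(v_up² − v_low²).
ΔP = ½·1.18·(135² − 113²) = 3220 Pa.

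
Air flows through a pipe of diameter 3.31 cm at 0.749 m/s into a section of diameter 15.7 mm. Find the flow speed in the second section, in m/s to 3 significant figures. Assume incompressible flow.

By continuity, v₂ = v₁·A₁/A₂ = 0.749·(8.60/1.94) = 3.33 m/s.

3.33 m/s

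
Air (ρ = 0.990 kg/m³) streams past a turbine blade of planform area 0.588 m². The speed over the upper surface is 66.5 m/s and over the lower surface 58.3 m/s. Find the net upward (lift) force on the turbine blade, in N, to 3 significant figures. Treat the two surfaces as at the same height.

With equal heights on the two surfaces, Bernoulli gives P_lower − P_upper = ½ρ(v_upper² − v_lower²).
ΔP = ½·0.990·(66.5² − 58.3²) = 507 Pa.
Lift = ΔP · A = 507 × 0.588 = 298 N.

F = 298 N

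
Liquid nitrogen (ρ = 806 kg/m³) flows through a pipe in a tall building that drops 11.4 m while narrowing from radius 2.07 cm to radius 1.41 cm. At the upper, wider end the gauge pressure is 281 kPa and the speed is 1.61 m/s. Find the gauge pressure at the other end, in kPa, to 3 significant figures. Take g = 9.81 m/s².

P₂ ≈ 367 kPa

The volume flow rate is constant, so v₂ = (A₁/A₂)v₁ = (13.5/6.25)·1.61 = 3.47 m/s.
Energy conservation along the streamline gives P₂ = P₁ − ½ρ(v₂² − v₁²) − ρg(h₂ − h₁).
P₂ = 281000 + ½·806·(1.61² − 3.47²) − 806·9.81·(−11.4) = 281000 + (-3810) − (-90100) = 367000 Pa.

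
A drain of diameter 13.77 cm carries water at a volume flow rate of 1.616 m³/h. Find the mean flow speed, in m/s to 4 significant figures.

Q = 1.616 m³/h = 0.0004489 m³/s.
v = Q/A = 0.0004489 / 0.01489 = 0.03014 m/s.

v = 0.03014 m/s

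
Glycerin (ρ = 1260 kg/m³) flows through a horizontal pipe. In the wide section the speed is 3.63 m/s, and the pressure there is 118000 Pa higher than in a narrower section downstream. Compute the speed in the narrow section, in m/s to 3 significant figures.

14.2 m/s

Horizontal Bernoulli: P₁ + ½ρv₁² = P₂ + ½ρv₂², so v₂² = v₁² + 2(P₁ − P₂)/ρ.
v₂ = √(3.63² + 2·118000/1260) = √(13.2 + 187) = 14.2 m/s.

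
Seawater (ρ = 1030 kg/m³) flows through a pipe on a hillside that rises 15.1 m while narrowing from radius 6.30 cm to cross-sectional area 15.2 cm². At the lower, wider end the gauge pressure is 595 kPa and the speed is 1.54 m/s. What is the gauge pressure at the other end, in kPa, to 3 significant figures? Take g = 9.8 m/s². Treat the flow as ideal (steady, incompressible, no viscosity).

Continuity gives A₁v₁ = A₂v₂, so v₂ = (125 cm²)/(15.2 cm²) × 1.54 m/s = 12.6 m/s.
Bernoulli: P₁ + ½ρv₁² + ρg h₁ = P₂ + ½ρv₂² + ρg h₂, so P₂ = P₁ + ½ρ(v₁² − v₂²) − ρg(h₂ − h₁).
P₂ = 595000 + ½·1030·(1.54² − 12.6²) − 1030·9.8·(+15.1) = 595000 + (-81000) − (152000) = 362000 Pa.

P₂ ≈ 362 kPa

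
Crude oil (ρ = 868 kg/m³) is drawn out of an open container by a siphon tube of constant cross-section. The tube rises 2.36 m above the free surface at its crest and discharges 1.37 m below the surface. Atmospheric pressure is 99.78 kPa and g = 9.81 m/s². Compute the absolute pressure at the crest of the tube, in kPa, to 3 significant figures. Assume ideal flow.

Bernoulli surface→outlet gives ½v² = g·h_out, so v = √(2·9.81·1.37) = 5.18 m/s.
Continuity keeps v the same throughout the tube; from surface to crest, P_atm + 0 = P_top + ½ρv² + ρg·h_top.
P_top = 99780 − ½·868·5.18² − 868·9.81·2.36 = 68000 Pa.

P_top = 68.0 kPa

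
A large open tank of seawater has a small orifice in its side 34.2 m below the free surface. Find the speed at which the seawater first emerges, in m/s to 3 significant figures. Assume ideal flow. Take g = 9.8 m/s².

Bernoulli from surface to hole (P equal, v_surface ≈ 0): v = √(2gh) = √(2×9.8×34.2) = 25.9 m/s.

25.9 m/s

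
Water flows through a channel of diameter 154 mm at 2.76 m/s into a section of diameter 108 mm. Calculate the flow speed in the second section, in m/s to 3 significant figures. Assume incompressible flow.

5.61 m/s

Mass conservation (A₁v₁ = A₂v₂) gives v₂ = 2.76 × 186/91.6 = 5.61 m/s.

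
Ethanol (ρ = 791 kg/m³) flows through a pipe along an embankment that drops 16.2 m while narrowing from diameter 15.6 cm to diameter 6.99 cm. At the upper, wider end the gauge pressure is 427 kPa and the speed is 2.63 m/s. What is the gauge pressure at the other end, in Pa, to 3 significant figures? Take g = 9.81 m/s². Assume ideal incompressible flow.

Mass conservation (A₁v₁ = A₂v₂) gives v₂ = 2.63 × 191/38.4 = 13.1 m/s.
Applying Bernoulli between the two ends and solving for P₂: P₂ = P₁ + ½ρ(v₁² − v₂²) − ρgΔh.
P₂ = 427000 + ½·791·(2.63² − 13.1²) − 791·9.81·(−16.2) = 427000 + (-65100) − (-126000) = 488000 Pa.

P₂ ≈ 488000 Pa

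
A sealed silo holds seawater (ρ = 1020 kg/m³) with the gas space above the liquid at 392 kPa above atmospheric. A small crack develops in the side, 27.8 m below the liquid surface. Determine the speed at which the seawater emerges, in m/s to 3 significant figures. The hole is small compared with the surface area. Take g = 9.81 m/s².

Take point 1 at the surface (v₁ ≈ 0) and point 2 at the hole (at atmospheric pressure). Bernoulli: P₁ + ρg h = P_atm + ½ρv₂².
With P₁ − P_atm = 392000 Pa, v₂ = √(2gh + 2ΔP/ρ) = √(2·9.81·27.8 + 2·392000/1020) = 36.3 m/s.

v ≈ 36.3 m/s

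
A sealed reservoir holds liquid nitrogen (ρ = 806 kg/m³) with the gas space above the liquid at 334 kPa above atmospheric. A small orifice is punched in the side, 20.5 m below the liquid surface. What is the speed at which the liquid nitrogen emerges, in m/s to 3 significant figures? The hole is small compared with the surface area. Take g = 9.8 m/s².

v ≈ 35.1 m/s

Take point 1 at the surface (v₁ ≈ 0) and point 2 at the hole (at atmospheric pressure). Bernoulli: P₁ + ρg h = P_atm + ½ρv₂².
With P₁ − P_atm = 334000 Pa, v₂ = √(2gh + 2ΔP/ρ) = √(2·9.8·20.5 + 2·334000/806) = 35.1 m/s.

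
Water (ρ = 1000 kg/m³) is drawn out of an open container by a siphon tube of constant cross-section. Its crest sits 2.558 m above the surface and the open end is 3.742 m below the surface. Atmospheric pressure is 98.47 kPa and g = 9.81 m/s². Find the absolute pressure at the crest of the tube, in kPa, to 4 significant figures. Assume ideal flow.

The outlet speed comes from Torricelli: v = √(2g·3.742) = 8.568 m/s.
The bore is uniform, so the speed at the crest is the same v. Bernoulli surface→crest: P_atm = P_top + ½ρv² + ρg·h_top.
P_top = 98470 − ½·1000·8.568² − 1000·9.81·2.558 = 36670 Pa.

P_top = 36.67 kPa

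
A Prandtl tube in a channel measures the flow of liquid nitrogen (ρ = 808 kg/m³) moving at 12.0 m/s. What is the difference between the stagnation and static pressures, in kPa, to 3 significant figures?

At the stagnation point the flow is brought to rest, so Bernoulli gives P_stag − P_static = ½ρv².
ΔP = ½·808·12.0² = 58200 Pa.

ΔP ≈ 58.2 kPa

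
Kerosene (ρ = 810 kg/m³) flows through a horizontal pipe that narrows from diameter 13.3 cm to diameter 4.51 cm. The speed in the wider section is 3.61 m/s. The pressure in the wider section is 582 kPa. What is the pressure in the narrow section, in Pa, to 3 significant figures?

Continuity gives A₁v₁ = A₂v₂, so v₂ = (139 cm²)/(16.0 cm²) × 3.61 m/s = 31.4 m/s.
The pipe is horizontal, so Bernoulli reduces to P₁ + ½ρv₁² = P₂ + ½ρv₂².
P₂ = P₁ − ½ρ(v₂² − v₁²) = 582000 − ½·810·(31.4² − 3.61²) = 582000 − 394000 = 188000 Pa.

P₂ ≈ 188000 Pa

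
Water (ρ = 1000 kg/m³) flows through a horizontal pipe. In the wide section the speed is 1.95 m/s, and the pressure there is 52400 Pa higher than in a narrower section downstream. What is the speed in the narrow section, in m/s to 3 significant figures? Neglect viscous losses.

Horizontal Bernoulli: P₁ + ½ρv₁² = P₂ + ½ρv₂², so v₂² = v₁² + 2(P₁ − P₂)/ρ.
v₂ = √(1.95² + 2·52400/1000) = √(3.80 + 105) = 10.4 m/s.

v₂ = 10.4 m/s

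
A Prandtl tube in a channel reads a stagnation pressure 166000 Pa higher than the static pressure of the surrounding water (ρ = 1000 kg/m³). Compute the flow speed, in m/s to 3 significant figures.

At the stagnation point the flow is brought to rest, so Bernoulli gives P_stag − P_static = ½ρv².
v = √(2ΔP/ρ) = √(2·166000/1000) = 18.2 m/s.

v = 18.2 m/s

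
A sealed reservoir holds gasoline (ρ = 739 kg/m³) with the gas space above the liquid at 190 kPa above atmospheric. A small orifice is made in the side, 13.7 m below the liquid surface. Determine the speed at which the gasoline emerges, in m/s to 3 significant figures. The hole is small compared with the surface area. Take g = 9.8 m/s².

v ≈ 28.0 m/s

Take point 1 at the surface (v₁ ≈ 0) and point 2 at the hole (at atmospheric pressure). Bernoulli: P₁ + ρg h = P_atm + ½ρv₂².
With P₁ − P_atm = 190000 Pa, v₂ = √(2gh + 2ΔP/ρ) = √(2·9.8·13.7 + 2·190000/739) = 28.0 m/s.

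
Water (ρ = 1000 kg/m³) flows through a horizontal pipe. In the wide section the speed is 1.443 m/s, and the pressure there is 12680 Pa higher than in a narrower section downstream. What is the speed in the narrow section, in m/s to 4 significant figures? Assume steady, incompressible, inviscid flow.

With h₁ = h₂, rearranging Bernoulli gives v₂ = √(v₁² + 2ΔP/ρ).
v₂ = √(1.443² + 2·12680/1000) = √(2.082 + 25.36) = 5.239 m/s.

5.239 m/s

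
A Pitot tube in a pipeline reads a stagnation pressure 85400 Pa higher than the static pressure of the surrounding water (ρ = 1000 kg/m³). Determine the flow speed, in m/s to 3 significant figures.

v = 13.1 m/s

Bernoulli between the free stream and the stagnation point: ½ρv² = P_stag − P_static.
v = √(2ΔP/ρ) = √(2·85400/1000) = 13.1 m/s.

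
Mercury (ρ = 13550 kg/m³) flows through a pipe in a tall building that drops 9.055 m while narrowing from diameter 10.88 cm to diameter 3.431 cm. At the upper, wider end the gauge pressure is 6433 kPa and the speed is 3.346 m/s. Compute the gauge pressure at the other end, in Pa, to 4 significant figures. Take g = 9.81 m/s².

P₂ = 42520 Pa

Mass conservation (A₁v₁ = A₂v₂) gives v₂ = 3.346 × 92.97/9.246 = 33.65 m/s.
Energy conservation along the streamline gives P₂ = P₁ − ½ρ(v₂² − v₁²) − ρg(h₂ − h₁).
P₂ = 6433000 + ½·13550·(3.346² − 33.65²) − 13550·9.81·(−9.055) = 6433000 + (-7594000) − (-1204000) = 42520 Pa.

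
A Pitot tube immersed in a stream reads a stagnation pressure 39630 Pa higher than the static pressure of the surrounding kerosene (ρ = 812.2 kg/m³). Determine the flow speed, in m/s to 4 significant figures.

v ≈ 9.879 m/s

Bernoulli between the free stream and the stagnation point: ½ρv² = P_stag − P_static.
v = √(2ΔP/ρ) = √(2·39630/812.2) = 9.879 m/s.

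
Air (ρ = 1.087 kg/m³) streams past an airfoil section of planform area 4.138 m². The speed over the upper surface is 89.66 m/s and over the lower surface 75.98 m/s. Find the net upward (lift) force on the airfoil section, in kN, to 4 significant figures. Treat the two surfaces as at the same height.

From P + ½ρv² = const at equal height, P_low − P_up = ½ρ(v_up² − v_low²).
ΔP = ½·1.087·(89.66² − 75.98²) = 1232 Pa.
Lift = ΔP · A = 1232 × 4.138 = 5096 N.

F ≈ 5.096 kN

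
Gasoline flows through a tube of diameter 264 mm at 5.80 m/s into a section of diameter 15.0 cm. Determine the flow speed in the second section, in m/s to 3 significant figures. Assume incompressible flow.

By continuity, v₂ = v₁·A₁/A₂ = 5.80·(547/177) = 18.0 m/s.

18.0 m/s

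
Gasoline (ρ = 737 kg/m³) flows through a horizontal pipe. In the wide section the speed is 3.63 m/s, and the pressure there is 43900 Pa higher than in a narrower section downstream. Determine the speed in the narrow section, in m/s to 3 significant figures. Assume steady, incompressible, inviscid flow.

11.5 m/s

With h₁ = h₂, rearranging Bernoulli gives v₂ = √(v₁² + 2ΔP/ρ).
v₂ = √(3.63² + 2·43900/737) = √(13.2 + 119) = 11.5 m/s.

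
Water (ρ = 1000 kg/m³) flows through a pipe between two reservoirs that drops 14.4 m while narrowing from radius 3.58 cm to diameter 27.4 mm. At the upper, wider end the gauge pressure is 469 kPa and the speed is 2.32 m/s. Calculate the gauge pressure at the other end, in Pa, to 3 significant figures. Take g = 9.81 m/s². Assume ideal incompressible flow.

Mass conservation (A₁v₁ = A₂v₂) gives v₂ = 2.32 × 40.3/5.90 = 15.8 m/s.
Applying Bernoulli between the two ends and solving for P₂: P₂ = P₁ + ½ρ(v₁² − v₂²) − ρgΔh.
P₂ = 469000 + ½·1000·(2.32² − 15.8²) − 1000·9.81·(−14.4) = 469000 + (-123000) − (-141000) = 487000 Pa.

487000 Pa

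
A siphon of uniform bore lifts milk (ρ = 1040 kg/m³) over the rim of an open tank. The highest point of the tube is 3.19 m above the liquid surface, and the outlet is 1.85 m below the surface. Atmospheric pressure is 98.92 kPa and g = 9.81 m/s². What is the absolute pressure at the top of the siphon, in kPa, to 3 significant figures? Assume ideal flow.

From the surface to the outlet (both open to atmosphere, surface at rest): v = √(2g·h_out) = √(2·9.81·1.85) = 6.02 m/s.
The bore is uniform, so the speed at the crest is the same v. Bernoulli surface→crest: P_atm = P_top + ½ρv² + ρg·h_top.
P_top = 98920 − ½·1040·6.02² − 1040·9.81·3.19 = 47500 Pa.

47.5 kPa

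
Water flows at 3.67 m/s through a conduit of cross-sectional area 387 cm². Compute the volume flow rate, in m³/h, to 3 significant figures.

Q ≈ 511 m³/h

Q = A·v = 0.0387 m² × 3.67 m/s = 0.142 m³/s.
Converting: 0.142 m³/s × 3600 = 511 m³/h.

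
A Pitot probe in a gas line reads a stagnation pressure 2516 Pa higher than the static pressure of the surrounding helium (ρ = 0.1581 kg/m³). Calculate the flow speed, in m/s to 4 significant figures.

At the stagnation point the flow is brought to rest, so Bernoulli gives P_stag − P_static = ½ρv².
v = √(2ΔP/ρ) = √(2·2516/0.1581) = 178.4 m/s.

v = 178.4 m/s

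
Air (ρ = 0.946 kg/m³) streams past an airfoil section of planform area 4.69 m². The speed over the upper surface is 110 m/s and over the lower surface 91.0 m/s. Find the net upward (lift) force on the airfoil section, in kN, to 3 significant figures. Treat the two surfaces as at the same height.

8.47 kN

From P + ½ρv² = const at equal height, P_low − P_up = ½ρ(v_up² − v_low²).
ΔP = ½·0.946·(110² − 91.0²) = 1810 Pa.
Lift = ΔP · A = 1810 × 4.69 = 8470 N.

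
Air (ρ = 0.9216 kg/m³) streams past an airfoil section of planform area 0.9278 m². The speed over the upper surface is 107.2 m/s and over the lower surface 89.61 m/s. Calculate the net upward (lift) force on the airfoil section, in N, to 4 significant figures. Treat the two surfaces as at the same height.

1480 N

From P + ½ρv² = const at equal height, P_low − P_up = ½ρ(v_up² − v_low²).
ΔP = ½·0.9216·(107.2² − 89.61²) = 1595 Pa.
Lift = ΔP · A = 1595 × 0.9278 = 1480 N.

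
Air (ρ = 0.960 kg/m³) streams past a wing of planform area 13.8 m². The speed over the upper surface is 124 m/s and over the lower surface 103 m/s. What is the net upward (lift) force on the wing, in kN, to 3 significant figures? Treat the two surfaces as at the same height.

With equal heights on the two surfaces, Bernoulli gives P_lower − P_upper = ½ρ(v_upper² − v_lower²).
ΔP = ½·0.960·(124² − 103²) = 2290 Pa.
Lift = ΔP · A = 2290 × 13.8 = 31600 N.

F ≈ 31.6 kN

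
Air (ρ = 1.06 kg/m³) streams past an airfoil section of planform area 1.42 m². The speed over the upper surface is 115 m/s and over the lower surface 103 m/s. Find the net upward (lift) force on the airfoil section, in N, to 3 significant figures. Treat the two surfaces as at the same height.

The faster flow above has the lower pressure; Bernoulli (same height) gives ΔP = ½ρ(v_up² − v_low²).
ΔP = ½·1.06·(115² − 103²) = 1390 Pa.
Lift = ΔP · A = 1390 × 1.42 = 1970 N.

F = 1970 N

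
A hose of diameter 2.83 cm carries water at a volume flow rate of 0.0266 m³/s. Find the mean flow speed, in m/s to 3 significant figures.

v ≈ 42.3 m/s

Q = 0.0266 m³/s = 0.0266 m³/s.
v = Q/A = 0.0266 / 0.000629 = 42.3 m/s.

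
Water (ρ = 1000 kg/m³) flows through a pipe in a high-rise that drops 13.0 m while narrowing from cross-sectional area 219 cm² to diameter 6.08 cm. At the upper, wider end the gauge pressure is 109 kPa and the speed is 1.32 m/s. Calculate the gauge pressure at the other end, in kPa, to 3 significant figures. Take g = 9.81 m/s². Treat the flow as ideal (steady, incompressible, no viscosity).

P₂ = 188 kPa

Mass conservation (A₁v₁ = A₂v₂) gives v₂ = 1.32 × 219/29.0 = 9.96 m/s.
Energy conservation along the streamline gives P₂ = P₁ − ½ρ(v₂² − v₁²) − ρg(h₂ − h₁).
P₂ = 109000 + ½·1000·(1.32² − 9.96²) − 1000·9.81·(−13.0) = 109000 + (-48700) − (-128000) = 188000 Pa.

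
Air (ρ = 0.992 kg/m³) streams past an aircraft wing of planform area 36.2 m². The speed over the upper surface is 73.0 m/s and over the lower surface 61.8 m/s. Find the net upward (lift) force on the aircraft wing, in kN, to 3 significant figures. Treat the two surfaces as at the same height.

27.1 kN

With equal heights on the two surfaces, Bernoulli gives P_lower − P_upper = ½ρ(v_upper² − v_lower²).
ΔP = ½·0.992·(73.0² − 61.8²) = 749 Pa.
Lift = ΔP · A = 749 × 36.2 = 27100 N.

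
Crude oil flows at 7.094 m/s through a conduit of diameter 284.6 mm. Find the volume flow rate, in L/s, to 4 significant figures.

Q = A·v = 0.06362 m² × 7.094 m/s = 0.4513 m³/s.
Converting: 0.4513 m³/s × 1000 = 451.3 L/s.

Q ≈ 451.3 L/s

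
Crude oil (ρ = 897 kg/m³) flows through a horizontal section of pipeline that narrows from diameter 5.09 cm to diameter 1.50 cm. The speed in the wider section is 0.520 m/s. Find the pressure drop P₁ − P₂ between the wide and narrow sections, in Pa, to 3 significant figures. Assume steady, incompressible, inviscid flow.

ΔP ≈ 16000 Pa

Continuity gives A₁v₁ = A₂v₂, so v₂ = (20.3 cm²)/(1.77 cm²) × 0.520 m/s = 5.99 m/s.
Bernoulli (h₁ = h₂): P₁ − P₂ = ½ρ(v₂² − v₁²).
P₁ − P₂ = ½·897·(5.99² − 0.520²) = ½·897·35.6 = 16000 Pa.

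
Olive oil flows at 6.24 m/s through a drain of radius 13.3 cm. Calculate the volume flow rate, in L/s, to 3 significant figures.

347 L/s

Q = A·v = 0.0556 m² × 6.24 m/s = 0.347 m³/s.
Converting: 0.347 m³/s × 1000 = 347 L/s.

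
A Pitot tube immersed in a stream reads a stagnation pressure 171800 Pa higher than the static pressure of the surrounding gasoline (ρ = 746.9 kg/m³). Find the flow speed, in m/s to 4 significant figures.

The dynamic pressure equals the rise in static pressure at the stagnation point: ΔP = ½ρv².
v = √(2ΔP/ρ) = √(2·171800/746.9) = 21.45 m/s.

v ≈ 21.45 m/s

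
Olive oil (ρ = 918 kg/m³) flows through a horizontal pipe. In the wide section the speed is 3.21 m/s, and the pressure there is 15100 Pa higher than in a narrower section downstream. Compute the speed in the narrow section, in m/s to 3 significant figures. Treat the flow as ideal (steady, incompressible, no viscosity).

Along the level pipe P + ½ρv² is conserved, hence v₂² = v₁² + 2(P₁ − P₂)/ρ.
v₂ = √(3.21² + 2·15100/918) = √(10.3 + 32.9) = 6.57 m/s.

v₂ = 6.57 m/s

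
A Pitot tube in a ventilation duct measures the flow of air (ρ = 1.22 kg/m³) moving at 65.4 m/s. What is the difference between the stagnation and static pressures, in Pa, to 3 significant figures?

ΔP ≈ 2610 Pa

At the stagnation point the flow is brought to rest, so Bernoulli gives P_stag − P_static = ½ρv².
ΔP = ½·1.22·65.4² = 2610 Pa.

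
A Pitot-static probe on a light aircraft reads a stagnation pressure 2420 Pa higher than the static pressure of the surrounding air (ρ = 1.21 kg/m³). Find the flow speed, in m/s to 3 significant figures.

The dynamic pressure equals the rise in static pressure at the stagnation point: ΔP = ½ρv².
v = √(2ΔP/ρ) = √(2·2420/1.21) = 63.2 m/s.

v = 63.2 m/s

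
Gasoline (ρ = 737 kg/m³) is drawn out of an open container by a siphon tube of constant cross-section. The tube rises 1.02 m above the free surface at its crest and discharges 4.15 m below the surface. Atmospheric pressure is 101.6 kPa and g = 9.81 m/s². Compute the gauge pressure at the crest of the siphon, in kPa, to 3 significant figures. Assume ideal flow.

P_gauge ≈ -37.4 kPa

Bernoulli surface→outlet gives ½v² = g·h_out, so v = √(2·9.81·4.15) = 9.02 m/s.
The bore is uniform, so the speed at the crest is the same v. Bernoulli surface→crest: P_atm = P_top + ½ρv² + ρg·h_top.
P_top = 101600 − ½·737·9.02² − 737·9.81·1.02 = 64200 Pa. So P_gauge = P_top − P_atm = -37400 Pa.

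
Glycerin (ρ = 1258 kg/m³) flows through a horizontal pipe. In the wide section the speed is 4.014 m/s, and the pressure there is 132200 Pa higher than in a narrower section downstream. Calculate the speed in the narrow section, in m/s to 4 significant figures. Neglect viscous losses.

v₂ ≈ 15.04 m/s

Horizontal Bernoulli: P₁ + ½ρv₁² = P₂ + ½ρv₂², so v₂² = v₁² + 2(P₁ − P₂)/ρ.
v₂ = √(4.014² + 2·132200/1258) = √(16.11 + 210.2) = 15.04 m/s.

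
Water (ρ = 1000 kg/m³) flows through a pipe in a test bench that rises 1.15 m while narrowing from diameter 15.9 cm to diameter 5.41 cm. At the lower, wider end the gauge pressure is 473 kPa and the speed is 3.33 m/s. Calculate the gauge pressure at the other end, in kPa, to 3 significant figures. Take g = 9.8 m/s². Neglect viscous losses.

Mass conservation (A₁v₁ = A₂v₂) gives v₂ = 3.33 × 199/23.0 = 28.8 m/s.
Bernoulli: P₁ + ½ρv₁² + ρg h₁ = P₂ + ½ρv₂² + ρg h₂, so P₂ = P₁ + ½ρ(v₁² − v₂²) − ρg(h₂ − h₁).
P₂ = 473000 + ½·1000·(3.33² − 28.8²) − 1000·9.8·(+1.15) = 473000 + (-408000) − (11300) = 53600 Pa.

53.6 kPa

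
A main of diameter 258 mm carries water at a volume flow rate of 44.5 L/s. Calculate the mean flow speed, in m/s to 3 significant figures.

Q = 44.5 L/s = 0.0445 m³/s.
v = Q/A = 0.0445 / 0.0523 = 0.851 m/s.

v ≈ 0.851 m/s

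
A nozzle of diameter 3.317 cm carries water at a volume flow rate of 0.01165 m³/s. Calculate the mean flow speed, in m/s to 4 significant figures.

Q = 0.01165 m³/s = 0.01165 m³/s.
v = Q/A = 0.01165 / 0.0008641 = 13.48 m/s.

13.48 m/s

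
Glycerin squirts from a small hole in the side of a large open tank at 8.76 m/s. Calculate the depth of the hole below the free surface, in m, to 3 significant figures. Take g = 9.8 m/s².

Torricelli: v = √(2gh), so h = v²/(2g).
h = 8.76²/(2·9.8) = 76.7/19.60 = 3.92 m.

h ≈ 3.92 m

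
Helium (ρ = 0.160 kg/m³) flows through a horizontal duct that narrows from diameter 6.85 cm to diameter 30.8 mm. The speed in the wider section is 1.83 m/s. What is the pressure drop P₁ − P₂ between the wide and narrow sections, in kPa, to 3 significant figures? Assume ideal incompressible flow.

The volume flow rate is constant, so v₂ = (A₁/A₂)v₁ = (36.9/7.45)·1.83 = 9.05 m/s.
Along the horizontal streamline, P + ½ρv² is constant.
P₁ − P₂ = ½·0.160·(9.05² − 1.83²) = ½·0.160·78.6 = 6.29 Pa.

ΔP ≈ 0.00629 kPa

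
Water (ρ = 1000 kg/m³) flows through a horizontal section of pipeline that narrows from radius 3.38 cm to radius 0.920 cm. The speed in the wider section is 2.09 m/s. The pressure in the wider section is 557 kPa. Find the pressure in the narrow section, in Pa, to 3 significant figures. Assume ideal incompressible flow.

P₂ ≈ 161000 Pa

Mass conservation (A₁v₁ = A₂v₂) gives v₂ = 2.09 × 35.9/2.66 = 28.2 m/s.
With no height change, Bernoulli's equation is P₁ + ½ρv₁² = P₂ + ½ρv₂².
P₂ = P₁ − ½ρ(v₂² − v₁²) = 557000 − ½·1000·(28.2² − 2.09²) = 557000 − 396000 = 161000 Pa.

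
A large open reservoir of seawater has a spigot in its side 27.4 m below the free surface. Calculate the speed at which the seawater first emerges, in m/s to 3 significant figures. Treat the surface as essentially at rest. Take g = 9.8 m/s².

v ≈ 23.2 m/s

With the surface at rest and both surface and jet at atmospheric pressure, Bernoulli gives ρg h = ½ρv², so v = √(2gh) = √(2·9.8·27.4) = 23.2 m/s.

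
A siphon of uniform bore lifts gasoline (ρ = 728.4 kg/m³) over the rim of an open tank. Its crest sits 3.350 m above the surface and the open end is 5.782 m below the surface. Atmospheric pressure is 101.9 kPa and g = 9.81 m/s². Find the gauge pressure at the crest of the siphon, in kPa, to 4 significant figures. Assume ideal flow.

Bernoulli surface→outlet gives ½v² = g·h_out, so v = √(2·9.81·5.782) = 10.65 m/s.
Continuity keeps v the same throughout the tube; from surface to crest, P_atm + 0 = P_top + ½ρv² + ρg·h_top.
P_top = 101900 − ½·728.4·10.65² − 728.4·9.81·3.350 = 36650 Pa. So P_gauge = P_top − P_atm = -65250 Pa.

P_gauge = -65.25 kPa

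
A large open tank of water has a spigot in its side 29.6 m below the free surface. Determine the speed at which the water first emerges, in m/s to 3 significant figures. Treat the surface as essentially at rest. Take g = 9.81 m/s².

v ≈ 24.1 m/s

The surface is effectively still and both ends are open, so ½v² = gh and v = √(2·9.81·29.6) = 24.1 m/s.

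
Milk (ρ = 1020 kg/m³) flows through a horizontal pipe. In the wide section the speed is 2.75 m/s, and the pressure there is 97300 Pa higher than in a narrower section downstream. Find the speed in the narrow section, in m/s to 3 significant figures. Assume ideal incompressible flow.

v₂ ≈ 14.1 m/s

With h₁ = h₂, rearranging Bernoulli gives v₂ = √(v₁² + 2ΔP/ρ).
v₂ = √(2.75² + 2·97300/1020) = √(7.56 + 191) = 14.1 m/s.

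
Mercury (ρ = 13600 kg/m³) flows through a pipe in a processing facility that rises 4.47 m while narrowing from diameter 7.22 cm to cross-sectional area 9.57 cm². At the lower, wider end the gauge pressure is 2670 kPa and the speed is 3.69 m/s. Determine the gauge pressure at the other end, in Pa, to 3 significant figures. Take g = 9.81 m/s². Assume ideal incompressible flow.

Mass conservation (A₁v₁ = A₂v₂) gives v₂ = 3.69 × 40.9/9.57 = 15.8 m/s.
Bernoulli: P₁ + ½ρv₁² + ρg h₁ = P₂ + ½ρv₂² + ρg h₂, so P₂ = P₁ + ½ρ(v₁² − v₂²) − ρg(h₂ − h₁).
P₂ = 2670000 + ½·13600·(3.69² − 15.8²) − 13600·9.81·(+4.47) = 2670000 + (-1600000) − (596000) = 472000 Pa.

P₂ ≈ 472000 Pa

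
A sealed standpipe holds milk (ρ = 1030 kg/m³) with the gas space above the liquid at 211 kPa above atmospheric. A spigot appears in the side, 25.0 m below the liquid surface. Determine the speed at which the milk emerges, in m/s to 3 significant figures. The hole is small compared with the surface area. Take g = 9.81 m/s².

v ≈ 30.0 m/s

Take point 1 at the surface (v₁ ≈ 0) and point 2 at the hole (at atmospheric pressure). Bernoulli: P₁ + ρg h = P_atm + ½ρv₂².
With P₁ − P_atm = 211000 Pa, v₂ = √(2gh + 2ΔP/ρ) = √(2·9.81·25.0 + 2·211000/1030) = 30.0 m/s.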